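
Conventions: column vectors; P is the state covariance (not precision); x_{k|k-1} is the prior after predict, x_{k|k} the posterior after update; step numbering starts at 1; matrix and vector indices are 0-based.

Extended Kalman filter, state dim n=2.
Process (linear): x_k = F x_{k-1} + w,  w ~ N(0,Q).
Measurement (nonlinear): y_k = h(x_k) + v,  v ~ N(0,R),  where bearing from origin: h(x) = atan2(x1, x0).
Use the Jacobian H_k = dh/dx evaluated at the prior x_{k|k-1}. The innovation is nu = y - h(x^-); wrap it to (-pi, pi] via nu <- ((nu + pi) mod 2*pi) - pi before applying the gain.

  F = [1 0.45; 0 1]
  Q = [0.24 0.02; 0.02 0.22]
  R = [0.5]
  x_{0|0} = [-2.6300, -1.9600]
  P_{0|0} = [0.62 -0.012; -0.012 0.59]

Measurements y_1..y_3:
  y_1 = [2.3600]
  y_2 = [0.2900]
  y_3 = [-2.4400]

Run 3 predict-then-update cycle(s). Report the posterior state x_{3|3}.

x_post = [-5.5627, -2.5485]

step 1: x^-=[-3.5120, -1.9600]  P^-=[0.9687 0.2735; 0.2735 0.8100]  H_jac=[0.1212 -0.2171]  S=[0.5380]  K=[0.1078; -0.2653]  nu=[-1.2906]  x^+=[-3.6511, -1.6176]  P^+=[0.9624 0.2889; 0.2889 0.7721]
step 2: x^-=[-4.3790, -1.6176]  P^-=[1.6188 0.6563; 0.6563 0.9921]  H_jac=[0.0742 -0.2009]  S=[0.5294]  K=[-0.0222; -0.2846]  nu=[3.0777]  x^+=[-4.4472, -2.4934]  P^+=[1.6185 0.6530; 0.6530 0.9493]
step 3: x^-=[-5.5693, -2.4934]  P^-=[2.6385 1.1002; 1.1002 1.1693]  H_jac=[0.0670 -0.1496]  S=[0.5160]  K=[0.0235; -0.1962]  nu=[0.2806]  x^+=[-5.5627, -2.5485]  P^+=[2.6382 1.1026; 1.1026 1.1494]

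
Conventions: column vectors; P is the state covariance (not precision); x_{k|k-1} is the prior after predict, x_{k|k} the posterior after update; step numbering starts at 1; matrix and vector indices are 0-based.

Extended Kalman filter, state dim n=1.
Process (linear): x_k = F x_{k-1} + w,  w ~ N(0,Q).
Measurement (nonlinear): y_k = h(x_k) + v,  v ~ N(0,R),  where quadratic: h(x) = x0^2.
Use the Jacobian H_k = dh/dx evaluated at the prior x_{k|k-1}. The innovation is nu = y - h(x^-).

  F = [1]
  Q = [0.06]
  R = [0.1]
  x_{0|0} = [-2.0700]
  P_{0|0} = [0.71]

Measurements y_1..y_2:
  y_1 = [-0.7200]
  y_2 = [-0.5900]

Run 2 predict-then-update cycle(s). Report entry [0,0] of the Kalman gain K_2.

step 1: x^-=[-2.0700]  P^-=[0.7700]  H_jac=[-4.1400]  S=[13.2975]  K=[-0.2397]  nu=[-5.0049]  x^+=[-0.8702]  P^+=[0.0058]
step 2: x^-=[-0.8702]  P^-=[0.0658]  H_jac=[-1.7404]  S=[0.2993]  K=[-0.3826]  nu=[-1.3472]  x^+=[-0.3547]  P^+=[0.0220]

K[0,0] = -0.3826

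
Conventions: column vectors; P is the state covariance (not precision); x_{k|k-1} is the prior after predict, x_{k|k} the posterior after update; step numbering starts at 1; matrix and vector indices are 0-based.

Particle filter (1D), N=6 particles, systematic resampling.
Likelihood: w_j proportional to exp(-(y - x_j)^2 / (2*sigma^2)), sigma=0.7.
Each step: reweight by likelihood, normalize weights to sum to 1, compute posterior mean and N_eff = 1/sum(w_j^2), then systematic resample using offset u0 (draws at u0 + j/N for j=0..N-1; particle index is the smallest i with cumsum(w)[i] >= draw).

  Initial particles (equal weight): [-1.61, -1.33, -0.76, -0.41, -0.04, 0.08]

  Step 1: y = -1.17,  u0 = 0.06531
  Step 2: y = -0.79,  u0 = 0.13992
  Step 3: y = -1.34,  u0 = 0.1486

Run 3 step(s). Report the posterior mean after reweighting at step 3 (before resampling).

post_mean = -0.9761

step 1: w=[0.2238, 0.2657, 0.2297, 0.1513, 0.0741, 0.0554]  mean=-0.9489  Neff=4.8802  idx=[0, 1, 1, 2, 3, 4]
step 2: w=[0.1141, 0.1682, 0.1682, 0.2263, 0.1955, 0.1276]  mean=-0.8884  Neff=5.7027  idx=[1, 2, 3, 3, 4, 5]
step 3: w=[0.2493, 0.2493, 0.1769, 0.1769, 0.1032, 0.0444]  mean=-0.9761  Neff=5.0124  idx=[0, 1, 1, 2, 3, 5]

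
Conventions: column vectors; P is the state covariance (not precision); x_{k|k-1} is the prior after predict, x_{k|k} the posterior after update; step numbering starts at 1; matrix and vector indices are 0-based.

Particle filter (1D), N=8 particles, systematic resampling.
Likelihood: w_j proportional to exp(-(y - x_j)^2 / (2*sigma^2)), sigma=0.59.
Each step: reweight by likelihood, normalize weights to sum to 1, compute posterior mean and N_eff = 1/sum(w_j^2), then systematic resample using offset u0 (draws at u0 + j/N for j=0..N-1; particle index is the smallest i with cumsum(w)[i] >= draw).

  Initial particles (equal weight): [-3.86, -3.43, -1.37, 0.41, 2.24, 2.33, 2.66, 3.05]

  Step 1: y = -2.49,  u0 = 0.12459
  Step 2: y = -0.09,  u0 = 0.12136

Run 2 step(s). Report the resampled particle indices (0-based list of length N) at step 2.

step 1: w=[0.1314, 0.5473, 0.3213, 0.0000, 0.0000, 0.0000, 0.0000, 0.0000]  mean=-2.8246  Neff=2.3808  idx=[0, 1, 1, 1, 1, 2, 2, 2]
step 2: w=[0.0000, 0.0000, 0.0000, 0.0000, 0.0000, 0.3333, 0.3333, 0.3333]  mean=-1.3700  Neff=3.0000  idx=[5, 5, 6, 6, 6, 7, 7, 7]

resampled_idx = [5, 5, 6, 6, 6, 7, 7, 7]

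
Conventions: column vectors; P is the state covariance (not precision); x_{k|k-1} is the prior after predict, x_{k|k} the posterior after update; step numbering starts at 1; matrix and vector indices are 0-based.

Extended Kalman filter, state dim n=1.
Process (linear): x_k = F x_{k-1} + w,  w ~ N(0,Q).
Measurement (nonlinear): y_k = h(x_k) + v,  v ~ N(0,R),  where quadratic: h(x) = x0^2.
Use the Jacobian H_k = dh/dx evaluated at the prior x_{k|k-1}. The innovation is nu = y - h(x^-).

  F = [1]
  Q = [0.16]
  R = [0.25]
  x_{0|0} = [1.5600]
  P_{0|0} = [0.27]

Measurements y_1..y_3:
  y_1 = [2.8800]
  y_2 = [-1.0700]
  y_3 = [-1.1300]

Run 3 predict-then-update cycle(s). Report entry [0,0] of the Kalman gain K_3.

step 1: x^-=[1.5600]  P^-=[0.4300]  H_jac=[3.1200]  S=[4.4358]  K=[0.3024]  nu=[0.4464]  x^+=[1.6950]  P^+=[0.0242]
step 2: x^-=[1.6950]  P^-=[0.1842]  H_jac=[3.3900]  S=[2.3673]  K=[0.2638]  nu=[-3.9431]  x^+=[0.6547]  P^+=[0.0195]
step 3: x^-=[0.6547]  P^-=[0.1795]  H_jac=[1.3094]  S=[0.5577]  K=[0.4214]  nu=[-1.5586]  x^+=[-0.0020]  P^+=[0.0804]

K[0,0] = 0.4214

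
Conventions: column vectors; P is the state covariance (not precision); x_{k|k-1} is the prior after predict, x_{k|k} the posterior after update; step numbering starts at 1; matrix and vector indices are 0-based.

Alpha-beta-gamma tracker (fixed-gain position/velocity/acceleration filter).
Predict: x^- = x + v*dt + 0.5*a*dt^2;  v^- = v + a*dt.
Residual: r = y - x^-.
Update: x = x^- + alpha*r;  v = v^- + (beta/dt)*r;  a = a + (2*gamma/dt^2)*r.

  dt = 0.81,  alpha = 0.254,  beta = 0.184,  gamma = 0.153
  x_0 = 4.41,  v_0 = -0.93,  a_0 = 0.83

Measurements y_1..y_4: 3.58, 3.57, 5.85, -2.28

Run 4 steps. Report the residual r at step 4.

resid = -8.0730

step 1: x_pred=3.9290  r=-0.3490  x^+=3.8403  v^+=-0.3370  a^+=0.6672
step 2: x_pred=3.7863  r=-0.2163  x^+=3.7313  v^+=0.1544  a^+=0.5664
step 3: x_pred=4.0422  r=1.8078  x^+=4.5014  v^+=1.0238  a^+=1.4095
step 4: x_pred=5.7930  r=-8.0730  x^+=3.7425  v^+=0.3316  a^+=-2.3557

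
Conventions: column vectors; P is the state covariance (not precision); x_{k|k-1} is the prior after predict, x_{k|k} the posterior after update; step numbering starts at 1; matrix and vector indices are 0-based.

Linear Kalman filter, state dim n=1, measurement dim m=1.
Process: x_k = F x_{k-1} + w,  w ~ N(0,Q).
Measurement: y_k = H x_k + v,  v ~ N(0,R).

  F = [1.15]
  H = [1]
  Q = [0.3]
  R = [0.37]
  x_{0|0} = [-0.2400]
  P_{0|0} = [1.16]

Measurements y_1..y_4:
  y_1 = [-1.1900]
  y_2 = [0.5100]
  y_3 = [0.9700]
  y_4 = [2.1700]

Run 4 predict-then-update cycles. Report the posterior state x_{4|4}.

x_post = [1.5988]

step 1: x^-=[-0.2760]  P^-=[1.8341]  S=[2.2041]  K=[0.8321]  nu=[-0.9140]  x^+=[-1.0366]  P^+=[0.3079]
step 2: x^-=[-1.1921]  P^-=[0.7072]  S=[1.0772]  K=[0.6565]  nu=[1.7021]  x^+=[-0.0746]  P^+=[0.2429]
step 3: x^-=[-0.0858]  P^-=[0.6212]  S=[0.9912]  K=[0.6267]  nu=[1.0558]  x^+=[0.5759]  P^+=[0.2319]
step 4: x^-=[0.6623]  P^-=[0.6067]  S=[0.9767]  K=[0.6212]  nu=[1.5077]  x^+=[1.5988]  P^+=[0.2298]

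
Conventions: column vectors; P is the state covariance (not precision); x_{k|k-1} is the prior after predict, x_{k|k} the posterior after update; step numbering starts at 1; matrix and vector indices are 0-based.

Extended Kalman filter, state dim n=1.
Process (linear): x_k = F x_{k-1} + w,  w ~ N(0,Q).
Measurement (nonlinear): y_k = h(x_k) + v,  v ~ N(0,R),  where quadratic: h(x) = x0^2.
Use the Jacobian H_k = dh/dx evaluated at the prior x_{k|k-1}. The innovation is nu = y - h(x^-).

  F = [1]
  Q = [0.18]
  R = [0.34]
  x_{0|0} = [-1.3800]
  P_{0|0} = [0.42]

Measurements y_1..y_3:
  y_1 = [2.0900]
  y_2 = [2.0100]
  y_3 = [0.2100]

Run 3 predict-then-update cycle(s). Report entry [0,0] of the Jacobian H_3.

H_jac[0,0] = -2.8436

step 1: x^-=[-1.3800]  P^-=[0.6000]  H_jac=[-2.7600]  S=[4.9106]  K=[-0.3372]  nu=[0.1856]  x^+=[-1.4426]  P^+=[0.0415]
step 2: x^-=[-1.4426]  P^-=[0.2215]  H_jac=[-2.8852]  S=[2.1842]  K=[-0.2926]  nu=[-0.0711]  x^+=[-1.4218]  P^+=[0.0345]
step 3: x^-=[-1.4218]  P^-=[0.2145]  H_jac=[-2.8436]  S=[2.0743]  K=[-0.2940]  nu=[-1.8115]  x^+=[-0.8892]  P^+=[0.0352]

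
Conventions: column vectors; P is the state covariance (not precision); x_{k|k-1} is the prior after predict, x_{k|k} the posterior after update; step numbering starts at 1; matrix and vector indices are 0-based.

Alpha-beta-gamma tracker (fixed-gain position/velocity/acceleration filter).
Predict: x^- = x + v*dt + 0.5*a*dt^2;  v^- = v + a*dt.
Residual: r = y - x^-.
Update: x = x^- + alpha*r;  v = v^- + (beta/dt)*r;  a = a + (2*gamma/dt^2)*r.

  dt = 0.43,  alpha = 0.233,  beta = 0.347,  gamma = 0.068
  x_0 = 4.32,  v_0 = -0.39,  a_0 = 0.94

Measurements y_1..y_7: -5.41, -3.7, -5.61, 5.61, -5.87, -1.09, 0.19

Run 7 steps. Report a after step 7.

step 1: x_pred=4.2392  r=-9.6492  x^+=1.9909  v^+=-7.7725  a^+=-6.1573
step 2: x_pred=-1.9205  r=-1.7795  x^+=-2.3351  v^+=-11.8562  a^+=-7.4662
step 3: x_pred=-8.1235  r=2.5135  x^+=-7.5379  v^+=-13.0383  a^+=-5.6174
step 4: x_pred=-13.6637  r=19.2737  x^+=-9.1729  v^+=0.0996  a^+=8.5590
step 5: x_pred=-8.3388  r=2.4688  x^+=-7.7636  v^+=5.7722  a^+=10.3748
step 6: x_pred=-4.3224  r=3.2324  x^+=-3.5692  v^+=12.8418  a^+=12.7523
step 7: x_pred=3.1317  r=-2.9417  x^+=2.4463  v^+=15.9514  a^+=10.5886

a_post = 10.5886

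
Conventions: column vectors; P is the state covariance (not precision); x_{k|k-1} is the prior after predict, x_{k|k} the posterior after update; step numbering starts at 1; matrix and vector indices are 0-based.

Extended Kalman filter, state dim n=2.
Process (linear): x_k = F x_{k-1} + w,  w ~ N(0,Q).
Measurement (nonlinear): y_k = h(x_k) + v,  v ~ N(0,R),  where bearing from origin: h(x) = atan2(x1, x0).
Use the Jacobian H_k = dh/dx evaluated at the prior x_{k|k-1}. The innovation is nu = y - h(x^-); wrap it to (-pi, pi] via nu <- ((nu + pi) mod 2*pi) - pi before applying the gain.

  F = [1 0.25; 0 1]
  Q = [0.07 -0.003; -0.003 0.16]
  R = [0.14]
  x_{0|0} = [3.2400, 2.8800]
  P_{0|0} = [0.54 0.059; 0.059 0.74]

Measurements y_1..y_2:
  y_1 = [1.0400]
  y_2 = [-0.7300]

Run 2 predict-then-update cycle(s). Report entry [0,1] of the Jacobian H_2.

step 1: x^-=[3.9600, 2.8800]  P^-=[0.6858 0.2410; 0.2410 0.9000]  H_jac=[-0.1201 0.1652]  S=[0.1649]  K=[-0.2582; 0.7260]  nu=[0.4112]  x^+=[3.8538, 3.1785]  P^+=[0.6748 0.2719; 0.2719 0.8131]
step 2: x^-=[4.6485, 3.1785]  P^-=[0.9315 0.4722; 0.4722 0.9731]  H_jac=[-0.1002 0.1466]  S=[0.1564]  K=[-0.1544; 0.6095]  nu=[-1.3298]  x^+=[4.8539, 2.3681]  P^+=[0.9278 0.4869; 0.4869 0.9150]

H_jac[0,1] = 0.1466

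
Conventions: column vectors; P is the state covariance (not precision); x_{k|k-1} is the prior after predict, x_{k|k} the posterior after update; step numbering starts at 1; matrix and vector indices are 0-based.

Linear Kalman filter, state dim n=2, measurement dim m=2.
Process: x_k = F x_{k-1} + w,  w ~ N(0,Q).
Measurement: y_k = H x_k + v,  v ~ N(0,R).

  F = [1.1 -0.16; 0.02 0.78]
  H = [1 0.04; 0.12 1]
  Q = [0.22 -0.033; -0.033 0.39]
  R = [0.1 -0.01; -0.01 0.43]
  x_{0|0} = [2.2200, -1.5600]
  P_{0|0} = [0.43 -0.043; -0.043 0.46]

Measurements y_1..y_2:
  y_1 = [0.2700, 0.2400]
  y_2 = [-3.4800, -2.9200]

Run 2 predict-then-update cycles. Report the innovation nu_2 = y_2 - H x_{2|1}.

step 1: x^-=[2.6916, -1.1724]  P^-=[0.7672 -0.1177; -0.1177 0.6687]  S=[0.8589 -0.0095; -0.0095 1.0815]  K=[0.8876 -0.0159; -0.0992 0.6044]  nu=[-2.3747, 1.0894]  x^+=[0.5664, -0.2783]  P^+=[0.0900 -0.0265; -0.0265 0.2641]
step 2: x^-=[0.6675, -0.2057]  P^-=[0.3450 -0.0867; -0.0867 0.5499]  S=[0.4389 -0.0337; -0.0337 0.9640]  K=[0.7765 -0.0198; -0.1047 0.5559]  nu=[-4.1393, -2.7944]  x^+=[-2.4914, -1.3260]  P^+=[0.0789 -0.0258; -0.0258 0.2432]

innov = [-4.1393, -2.7944]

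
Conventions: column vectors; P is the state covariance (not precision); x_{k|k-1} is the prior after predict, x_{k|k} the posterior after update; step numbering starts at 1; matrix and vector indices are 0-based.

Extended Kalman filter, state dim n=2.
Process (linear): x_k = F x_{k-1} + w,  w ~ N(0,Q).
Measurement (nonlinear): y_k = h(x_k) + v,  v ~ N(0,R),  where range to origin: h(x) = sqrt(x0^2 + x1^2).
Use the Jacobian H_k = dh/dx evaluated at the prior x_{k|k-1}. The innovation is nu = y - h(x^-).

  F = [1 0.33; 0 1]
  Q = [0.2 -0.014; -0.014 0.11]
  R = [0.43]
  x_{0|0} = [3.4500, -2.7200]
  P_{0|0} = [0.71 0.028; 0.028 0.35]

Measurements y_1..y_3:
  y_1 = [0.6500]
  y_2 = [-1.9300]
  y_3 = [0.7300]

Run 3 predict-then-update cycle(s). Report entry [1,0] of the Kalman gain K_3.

K[1,0] = 0.1799

step 1: x^-=[2.5524, -2.7200]  P^-=[0.9666 0.1295; 0.1295 0.4600]  H_jac=[0.6843 -0.7292]  S=[0.9980]  K=[0.5681; -0.2473]  nu=[-3.0800]  x^+=[0.8025, -1.9582]  P^+=[0.6445 0.2697; 0.2697 0.3990]
step 2: x^-=[0.1563, -1.9582]  P^-=[1.0659 0.3874; 0.3874 0.5090]  H_jac=[0.0796 -0.9968]  S=[0.8810]  K=[-0.3420; -0.5409]  nu=[-3.8945]  x^+=[1.4884, 0.1481]  P^+=[0.9629 0.2244; 0.2244 0.2512]
step 3: x^-=[1.5373, 0.1481]  P^-=[1.3383 0.2933; 0.2933 0.3612]  H_jac=[0.9954 0.0959]  S=[1.8153]  K=[0.7493; 0.1799]  nu=[-0.8144]  x^+=[0.9270, 0.0016]  P^+=[0.3190 0.0486; 0.0486 0.3025]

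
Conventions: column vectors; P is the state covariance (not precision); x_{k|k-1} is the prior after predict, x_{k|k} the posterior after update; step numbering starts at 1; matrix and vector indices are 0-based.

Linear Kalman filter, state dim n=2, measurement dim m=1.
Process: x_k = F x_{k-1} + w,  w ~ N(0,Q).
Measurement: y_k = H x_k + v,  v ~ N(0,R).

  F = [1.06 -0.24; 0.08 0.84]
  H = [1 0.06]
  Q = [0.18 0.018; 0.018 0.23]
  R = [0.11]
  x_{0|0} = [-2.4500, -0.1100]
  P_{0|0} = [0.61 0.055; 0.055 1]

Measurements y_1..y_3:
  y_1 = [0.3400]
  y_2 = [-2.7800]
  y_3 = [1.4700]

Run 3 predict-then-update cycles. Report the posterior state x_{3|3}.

step 1: x^-=[-2.5706, -0.2884]  P^-=[0.8950 -0.0840; -0.0840 0.9469]  S=[0.9983]  K=[0.8914; -0.0272]  nu=[2.9279]  x^+=[0.0395, -0.3680]  P^+=[0.1016 -0.0598; -0.0598 0.9462]
step 2: x^-=[0.1302, -0.3060]  P^-=[0.3791 -0.2162; -0.2162 0.8902]  S=[0.4664]  K=[0.7851; -0.3490]  nu=[-2.8918]  x^+=[-2.1401, 0.7033]  P^+=[0.0917 -0.0884; -0.0884 0.8334]
step 3: x^-=[-2.4373, 0.4196]  P^-=[0.3760 -0.2193; -0.2193 0.8068]  S=[0.4626]  K=[0.7844; -0.3694]  nu=[3.8822]  x^+=[0.6077, -1.0143]  P^+=[0.0914 -0.0852; -0.0852 0.7437]

x_post = [0.6077, -1.0143]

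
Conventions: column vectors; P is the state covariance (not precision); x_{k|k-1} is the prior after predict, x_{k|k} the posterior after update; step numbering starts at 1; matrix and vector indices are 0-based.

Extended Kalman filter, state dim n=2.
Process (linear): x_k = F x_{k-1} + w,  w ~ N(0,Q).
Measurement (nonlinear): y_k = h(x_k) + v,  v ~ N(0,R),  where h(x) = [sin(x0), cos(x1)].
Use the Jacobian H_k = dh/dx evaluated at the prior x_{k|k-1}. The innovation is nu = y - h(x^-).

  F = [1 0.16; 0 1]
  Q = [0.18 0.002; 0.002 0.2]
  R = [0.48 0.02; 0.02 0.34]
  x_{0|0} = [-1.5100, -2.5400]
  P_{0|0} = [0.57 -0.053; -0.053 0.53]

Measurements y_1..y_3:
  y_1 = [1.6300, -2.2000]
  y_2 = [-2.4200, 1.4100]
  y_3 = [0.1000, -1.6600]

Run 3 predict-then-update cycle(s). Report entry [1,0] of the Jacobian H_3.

step 1: x^-=[-1.9164, -2.5400]  P^-=[0.7466 0.0338; 0.0338 0.7300]  H_jac=[-0.3388 0.0000; 0.0000 0.5660]  S=[0.5657 0.0135; 0.0135 0.5738]  K=[-0.4482 0.0439; -0.0375 0.7209]  nu=[2.5709, -1.3756]  x^+=[-3.1290, -3.6279]  P^+=[0.6324 0.0105; 0.0105 0.4317]
step 2: x^-=[-3.7094, -3.6279]  P^-=[0.8268 0.0816; 0.0816 0.6317]  H_jac=[-0.8431 0.0000; 0.0000 -0.4674]  S=[1.0677 0.0522; 0.0522 0.4780]  K=[-0.6525 -0.0086; -0.0344 -0.6140]  nu=[-2.9578, 2.2940]  x^+=[-1.7993, -4.9345]  P^+=[0.3717 0.0342; 0.0342 0.4481]
step 3: x^-=[-2.5888, -4.9345]  P^-=[0.5741 0.1079; 0.1079 0.6481]  H_jac=[-0.8511 0.0000; 0.0000 -0.9754]  S=[0.8958 0.1096; 0.1096 0.9566]  K=[-0.5395 -0.0482; -0.0220 -0.6583]  nu=[0.6251, -1.8803]  x^+=[-2.8354, -3.7104]  P^+=[0.3054 0.0279; 0.0279 0.2299]

H_jac[1,0] = 0.0000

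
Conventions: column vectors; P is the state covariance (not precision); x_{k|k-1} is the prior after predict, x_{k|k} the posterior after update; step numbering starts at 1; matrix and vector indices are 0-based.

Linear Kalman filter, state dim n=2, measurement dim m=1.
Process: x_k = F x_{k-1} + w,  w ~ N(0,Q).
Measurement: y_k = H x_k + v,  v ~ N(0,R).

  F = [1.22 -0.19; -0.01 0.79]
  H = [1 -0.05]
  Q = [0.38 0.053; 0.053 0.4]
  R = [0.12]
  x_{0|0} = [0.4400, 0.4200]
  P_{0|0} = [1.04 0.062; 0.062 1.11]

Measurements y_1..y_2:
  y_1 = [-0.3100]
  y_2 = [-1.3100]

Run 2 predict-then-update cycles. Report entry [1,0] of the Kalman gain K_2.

step 1: x^-=[0.4570, 0.3274]  P^-=[1.9393 -0.0664; -0.0664 1.0919]  S=[2.0686]  K=[0.9391; -0.0585]  nu=[-0.7506]  x^+=[-0.2479, 0.3713]  P^+=[0.1150 0.0472; 0.0472 1.0848]
step 2: x^-=[-0.3730, 0.2958]  P^-=[0.5685 -0.0656; -0.0656 1.0763]  S=[0.6978]  K=[0.8195; -0.1712]  nu=[-0.9222]  x^+=[-1.1287, 0.4537]  P^+=[0.0999 0.0322; 0.0322 1.0558]

K[1,0] = -0.1712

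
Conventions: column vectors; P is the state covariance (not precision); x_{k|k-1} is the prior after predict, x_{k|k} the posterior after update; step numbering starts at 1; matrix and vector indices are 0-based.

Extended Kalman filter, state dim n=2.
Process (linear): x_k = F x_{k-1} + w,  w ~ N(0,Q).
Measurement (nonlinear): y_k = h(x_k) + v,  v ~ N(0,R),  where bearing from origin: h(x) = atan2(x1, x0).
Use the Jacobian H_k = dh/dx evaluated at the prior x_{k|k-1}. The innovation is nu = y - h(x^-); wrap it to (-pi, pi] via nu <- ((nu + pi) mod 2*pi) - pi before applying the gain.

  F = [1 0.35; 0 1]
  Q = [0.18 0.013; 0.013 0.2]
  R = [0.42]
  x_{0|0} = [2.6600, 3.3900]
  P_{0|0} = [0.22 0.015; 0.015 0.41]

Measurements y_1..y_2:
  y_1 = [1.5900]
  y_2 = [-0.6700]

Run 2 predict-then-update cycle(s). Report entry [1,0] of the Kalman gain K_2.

K[1,0] = 0.1604

step 1: x^-=[3.8465, 3.3900]  P^-=[0.4607 0.1715; 0.1715 0.6100]  H_jac=[-0.1290 0.1463]  S=[0.4343]  K=[-0.0790; 0.1546]  nu=[0.8676]  x^+=[3.7779, 3.5241]  P^+=[0.4580 0.1768; 0.1768 0.5996]
step 2: x^-=[5.0114, 3.5241]  P^-=[0.8352 0.3997; 0.3997 0.7996]  H_jac=[-0.0939 0.1335]  S=[0.4316]  K=[-0.0581; 0.1604]  nu=[-1.2829]  x^+=[5.0859, 3.3183]  P^+=[0.8338 0.4037; 0.4037 0.7885]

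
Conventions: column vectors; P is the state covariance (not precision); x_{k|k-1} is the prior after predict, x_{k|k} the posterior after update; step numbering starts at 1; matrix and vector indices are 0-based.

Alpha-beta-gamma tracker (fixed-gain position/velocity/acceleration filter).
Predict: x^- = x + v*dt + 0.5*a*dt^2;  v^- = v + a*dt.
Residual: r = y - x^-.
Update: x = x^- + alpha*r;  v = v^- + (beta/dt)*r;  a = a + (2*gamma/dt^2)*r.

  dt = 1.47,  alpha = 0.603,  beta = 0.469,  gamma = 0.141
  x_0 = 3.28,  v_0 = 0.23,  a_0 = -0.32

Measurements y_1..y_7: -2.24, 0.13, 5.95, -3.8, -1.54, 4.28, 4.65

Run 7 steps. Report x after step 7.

x_post = 4.8045

step 1: x_pred=3.2724  r=-5.5124  x^+=-0.0516  v^+=-1.9991  a^+=-1.0394
step 2: x_pred=-4.1133  r=4.2433  x^+=-1.5546  v^+=-2.1732  a^+=-0.4856
step 3: x_pred=-5.2738  r=11.2238  x^+=1.4941  v^+=0.6939  a^+=0.9791
step 4: x_pred=3.5721  r=-7.3721  x^+=-0.8733  v^+=-0.2188  a^+=0.0170
step 5: x_pred=-1.1766  r=-0.3634  x^+=-1.3957  v^+=-0.3097  a^+=-0.0304
step 6: x_pred=-1.8839  r=6.1639  x^+=1.8329  v^+=1.6122  a^+=0.7740
step 7: x_pred=5.0391  r=-0.3891  x^+=4.8045  v^+=2.6258  a^+=0.7232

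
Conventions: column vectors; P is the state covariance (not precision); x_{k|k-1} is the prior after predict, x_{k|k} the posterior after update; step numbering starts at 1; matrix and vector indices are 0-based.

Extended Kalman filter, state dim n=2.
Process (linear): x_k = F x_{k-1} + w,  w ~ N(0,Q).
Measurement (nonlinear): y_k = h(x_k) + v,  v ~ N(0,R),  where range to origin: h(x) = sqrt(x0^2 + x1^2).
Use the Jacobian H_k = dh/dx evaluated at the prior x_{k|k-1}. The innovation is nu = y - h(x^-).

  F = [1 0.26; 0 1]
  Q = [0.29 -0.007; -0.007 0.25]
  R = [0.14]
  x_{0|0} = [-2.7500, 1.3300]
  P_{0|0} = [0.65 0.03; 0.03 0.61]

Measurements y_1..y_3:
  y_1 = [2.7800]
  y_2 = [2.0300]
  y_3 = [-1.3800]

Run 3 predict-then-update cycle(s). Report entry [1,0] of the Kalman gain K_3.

step 1: x^-=[-2.4042, 1.3300]  P^-=[0.9968 0.1816; 0.1816 0.8600]  H_jac=[-0.8750 0.4841]  S=[0.9509]  K=[-0.8248; 0.2707]  nu=[0.0324]  x^+=[-2.4310, 1.3388]  P^+=[0.3499 0.3939; 0.3939 0.7903]
step 2: x^-=[-2.0829, 1.3388]  P^-=[0.8981 0.5924; 0.5924 1.0403]  H_jac=[-0.8412 0.5407]  S=[0.5408]  K=[-0.8047; 0.1187]  nu=[-0.4460]  x^+=[-1.7239, 1.2859]  P^+=[0.5479 0.6440; 0.6440 1.0327]
step 3: x^-=[-1.3896, 1.2859]  P^-=[1.2426 0.9055; 0.9055 1.2827]  H_jac=[-0.7340 0.6792]  S=[0.4983]  K=[-0.5961; 0.4145]  nu=[-3.2733]  x^+=[0.5615, -0.0709]  P^+=[1.0655 1.0287; 1.0287 1.1971]

K[1,0] = 0.4145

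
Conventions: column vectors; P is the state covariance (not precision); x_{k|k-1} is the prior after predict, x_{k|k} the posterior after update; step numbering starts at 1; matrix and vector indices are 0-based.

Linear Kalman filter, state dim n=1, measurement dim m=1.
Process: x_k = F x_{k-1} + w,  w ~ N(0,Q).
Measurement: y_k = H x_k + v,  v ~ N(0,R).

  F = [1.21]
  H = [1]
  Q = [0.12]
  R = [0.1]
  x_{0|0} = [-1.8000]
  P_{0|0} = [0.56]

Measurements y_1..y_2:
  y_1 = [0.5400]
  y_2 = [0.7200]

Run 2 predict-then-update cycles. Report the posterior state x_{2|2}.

x_post = [0.6113]

step 1: x^-=[-2.1780]  P^-=[0.9399]  S=[1.0399]  K=[0.9038]  nu=[2.7180]  x^+=[0.2786]  P^+=[0.0904]
step 2: x^-=[0.3371]  P^-=[0.2523]  S=[0.3523]  K=[0.7162]  nu=[0.3829]  x^+=[0.6113]  P^+=[0.0716]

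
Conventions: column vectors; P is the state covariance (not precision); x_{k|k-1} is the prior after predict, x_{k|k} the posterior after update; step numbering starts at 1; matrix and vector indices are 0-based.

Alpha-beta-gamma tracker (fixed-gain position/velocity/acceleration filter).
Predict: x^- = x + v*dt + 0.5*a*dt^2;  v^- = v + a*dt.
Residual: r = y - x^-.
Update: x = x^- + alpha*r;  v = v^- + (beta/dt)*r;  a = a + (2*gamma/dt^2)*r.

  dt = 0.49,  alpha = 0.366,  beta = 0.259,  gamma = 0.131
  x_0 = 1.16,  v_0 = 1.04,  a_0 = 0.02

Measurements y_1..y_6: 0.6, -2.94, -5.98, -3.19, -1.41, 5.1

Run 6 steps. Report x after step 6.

step 1: x_pred=1.6720  r=-1.0720  x^+=1.2796  v^+=0.4832  a^+=-1.1498
step 2: x_pred=1.3784  r=-4.3184  x^+=-0.2022  v^+=-2.3628  a^+=-5.8620
step 3: x_pred=-2.0637  r=-3.9163  x^+=-3.4970  v^+=-7.3053  a^+=-10.1356
step 4: x_pred=-8.2934  r=5.1034  x^+=-6.4256  v^+=-9.5742  a^+=-4.5667
step 5: x_pred=-11.6651  r=10.2551  x^+=-7.9118  v^+=-6.3913  a^+=6.6238
step 6: x_pred=-10.2483  r=15.3483  x^+=-4.6308  v^+=4.9670  a^+=23.3721

x_post = -4.6308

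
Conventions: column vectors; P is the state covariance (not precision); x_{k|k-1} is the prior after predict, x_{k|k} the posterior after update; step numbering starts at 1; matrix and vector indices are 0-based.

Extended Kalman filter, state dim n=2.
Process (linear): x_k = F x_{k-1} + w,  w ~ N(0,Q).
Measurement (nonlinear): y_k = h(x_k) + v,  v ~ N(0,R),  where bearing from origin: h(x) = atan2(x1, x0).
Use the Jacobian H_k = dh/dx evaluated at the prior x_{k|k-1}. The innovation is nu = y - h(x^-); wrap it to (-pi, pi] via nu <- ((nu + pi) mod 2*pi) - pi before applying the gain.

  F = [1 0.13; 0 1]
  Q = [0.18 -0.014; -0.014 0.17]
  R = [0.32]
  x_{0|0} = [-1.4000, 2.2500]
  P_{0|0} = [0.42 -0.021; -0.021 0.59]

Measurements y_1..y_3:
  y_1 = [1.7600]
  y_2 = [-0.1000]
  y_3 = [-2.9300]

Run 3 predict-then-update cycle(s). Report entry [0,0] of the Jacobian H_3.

H_jac[0,0] = -0.3189

step 1: x^-=[-1.1075, 2.2500]  P^-=[0.6045 0.0417; 0.0417 0.7600]  H_jac=[-0.3578 -0.1761]  S=[0.4262]  K=[-0.5247; -0.3490]  nu=[-0.2682]  x^+=[-0.9668, 2.3436]  P^+=[0.4872 -0.0363; -0.0363 0.7081]
step 2: x^-=[-0.6621, 2.3436]  P^-=[0.6697 0.0417; 0.0417 0.8781]  H_jac=[-0.3952 -0.1116]  S=[0.4392]  K=[-0.6131; -0.2607]  nu=[-1.9461]  x^+=[0.5312, 2.8510]  P^+=[0.5046 -0.0285; -0.0285 0.8482]
step 3: x^-=[0.9018, 2.8510]  P^-=[0.6915 0.0678; 0.0678 1.0182]  H_jac=[-0.3189 0.1009]  S=[0.3963]  K=[-0.5391; 0.2046]  nu=[2.0887]  x^+=[-0.2243, 3.2784]  P^+=[0.5763 0.1115; 0.1115 1.0016]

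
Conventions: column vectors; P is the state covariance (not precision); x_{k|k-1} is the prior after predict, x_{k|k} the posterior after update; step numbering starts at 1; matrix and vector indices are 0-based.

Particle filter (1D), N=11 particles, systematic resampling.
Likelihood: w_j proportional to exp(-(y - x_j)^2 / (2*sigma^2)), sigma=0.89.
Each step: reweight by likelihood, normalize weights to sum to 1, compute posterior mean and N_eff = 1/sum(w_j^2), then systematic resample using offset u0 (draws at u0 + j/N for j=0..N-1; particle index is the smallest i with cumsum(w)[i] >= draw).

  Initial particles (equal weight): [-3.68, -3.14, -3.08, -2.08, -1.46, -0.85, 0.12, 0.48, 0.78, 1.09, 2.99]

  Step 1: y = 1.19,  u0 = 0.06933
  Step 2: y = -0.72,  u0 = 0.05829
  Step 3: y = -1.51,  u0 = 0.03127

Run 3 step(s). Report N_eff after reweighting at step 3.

step 1: w=[0.0000, 0.0000, 0.0000, 0.0004, 0.0036, 0.0218, 0.1462, 0.2191, 0.2708, 0.2993, 0.0390]  mean=0.7521  Neff=4.2687  idx=[6, 6, 7, 7, 8, 8, 8, 9, 9, 9, 10]
step 2: w=[0.2007, 0.2007, 0.1263, 0.1263, 0.0757, 0.0757, 0.0757, 0.0396, 0.0396, 0.0396, 0.0001]  mean=0.4763  Neff=7.4426  idx=[0, 0, 1, 1, 2, 2, 3, 4, 5, 6, 9]
step 3: w=[0.1673, 0.1673, 0.1673, 0.1673, 0.0735, 0.0735, 0.0735, 0.0327, 0.0327, 0.0327, 0.0125]  mean=0.2762  Neff=7.6072  idx=[0, 0, 1, 1, 2, 2, 3, 3, 5, 6, 8]

N_eff = 7.6072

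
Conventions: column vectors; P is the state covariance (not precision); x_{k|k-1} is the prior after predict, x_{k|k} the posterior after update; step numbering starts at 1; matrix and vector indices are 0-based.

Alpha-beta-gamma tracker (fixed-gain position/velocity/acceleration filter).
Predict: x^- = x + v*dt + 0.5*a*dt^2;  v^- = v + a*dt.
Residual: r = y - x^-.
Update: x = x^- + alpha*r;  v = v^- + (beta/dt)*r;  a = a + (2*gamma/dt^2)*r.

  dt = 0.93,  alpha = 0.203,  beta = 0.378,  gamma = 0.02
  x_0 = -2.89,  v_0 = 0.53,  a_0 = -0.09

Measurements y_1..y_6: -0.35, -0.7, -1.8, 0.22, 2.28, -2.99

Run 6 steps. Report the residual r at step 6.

resid = -4.7169

step 1: x_pred=-2.4360  r=2.0860  x^+=-2.0126  v^+=1.2942  a^+=0.0065
step 2: x_pred=-0.8062  r=0.1062  x^+=-0.7846  v^+=1.3433  a^+=0.0114
step 3: x_pred=0.4696  r=-2.2696  x^+=0.0089  v^+=0.4314  a^+=-0.0936
step 4: x_pred=0.3697  r=-0.1497  x^+=0.3393  v^+=0.2836  a^+=-0.1005
step 5: x_pred=0.5596  r=1.7204  x^+=0.9088  v^+=0.8894  a^+=-0.0209
step 6: x_pred=1.7269  r=-4.7169  x^+=0.7694  v^+=-1.0473  a^+=-0.2391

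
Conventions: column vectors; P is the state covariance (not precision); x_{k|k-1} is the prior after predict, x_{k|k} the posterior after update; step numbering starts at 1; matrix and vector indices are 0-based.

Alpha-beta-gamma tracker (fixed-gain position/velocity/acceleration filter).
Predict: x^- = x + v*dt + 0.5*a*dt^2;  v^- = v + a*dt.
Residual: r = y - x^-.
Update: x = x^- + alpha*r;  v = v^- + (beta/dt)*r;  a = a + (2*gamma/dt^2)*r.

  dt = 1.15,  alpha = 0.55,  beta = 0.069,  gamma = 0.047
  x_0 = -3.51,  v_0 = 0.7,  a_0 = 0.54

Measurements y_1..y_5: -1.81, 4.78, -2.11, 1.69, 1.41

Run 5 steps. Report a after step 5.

step 1: x_pred=-2.3479  r=0.5379  x^+=-2.0521  v^+=1.3533  a^+=0.5782
step 2: x_pred=-0.1134  r=4.8934  x^+=2.5780  v^+=2.3119  a^+=0.9260
step 3: x_pred=5.8489  r=-7.9589  x^+=1.4715  v^+=2.8993  a^+=0.3603
step 4: x_pred=5.0440  r=-3.3540  x^+=3.1993  v^+=3.1124  a^+=0.1220
step 5: x_pred=6.8592  r=-5.4492  x^+=3.8622  v^+=2.9257  a^+=-0.2654

a_post = -0.2654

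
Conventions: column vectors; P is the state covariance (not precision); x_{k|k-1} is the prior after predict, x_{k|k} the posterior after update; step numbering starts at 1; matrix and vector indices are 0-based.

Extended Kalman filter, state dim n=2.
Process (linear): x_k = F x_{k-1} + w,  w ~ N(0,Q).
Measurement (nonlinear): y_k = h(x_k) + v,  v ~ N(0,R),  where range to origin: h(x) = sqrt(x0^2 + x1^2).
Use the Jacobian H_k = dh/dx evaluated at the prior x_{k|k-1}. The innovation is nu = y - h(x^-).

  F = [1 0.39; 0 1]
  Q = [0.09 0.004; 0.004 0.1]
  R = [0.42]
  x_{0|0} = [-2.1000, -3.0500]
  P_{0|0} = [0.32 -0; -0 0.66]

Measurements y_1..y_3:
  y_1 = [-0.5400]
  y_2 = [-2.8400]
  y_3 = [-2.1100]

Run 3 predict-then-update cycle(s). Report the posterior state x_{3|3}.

x_post = [-0.3295, -0.7528]

step 1: x^-=[-3.2895, -3.0500]  P^-=[0.5104 0.2614; 0.2614 0.7600]  H_jac=[-0.7333 -0.6799]  S=[1.3064]  K=[-0.4225; -0.5423]  nu=[-5.0259]  x^+=[-1.1660, -0.3247]  P^+=[0.2772 -0.0379; -0.0379 0.3759]
step 2: x^-=[-1.2926, -0.3247]  P^-=[0.3948 0.1127; 0.1127 0.4759]  H_jac=[-0.9699 -0.2436]  S=[0.8728]  K=[-0.4701; -0.2580]  nu=[-4.1727]  x^+=[0.6690, 0.7520]  P^+=[0.2019 0.0068; 0.0068 0.4178]
step 3: x^-=[0.9623, 0.7520]  P^-=[0.3607 0.1737; 0.1737 0.5178]  H_jac=[0.7879 0.6157]  S=[1.0088]  K=[0.3878; 0.4517]  nu=[-3.3312]  x^+=[-0.3295, -0.7528]  P^+=[0.2090 -0.0030; -0.0030 0.3119]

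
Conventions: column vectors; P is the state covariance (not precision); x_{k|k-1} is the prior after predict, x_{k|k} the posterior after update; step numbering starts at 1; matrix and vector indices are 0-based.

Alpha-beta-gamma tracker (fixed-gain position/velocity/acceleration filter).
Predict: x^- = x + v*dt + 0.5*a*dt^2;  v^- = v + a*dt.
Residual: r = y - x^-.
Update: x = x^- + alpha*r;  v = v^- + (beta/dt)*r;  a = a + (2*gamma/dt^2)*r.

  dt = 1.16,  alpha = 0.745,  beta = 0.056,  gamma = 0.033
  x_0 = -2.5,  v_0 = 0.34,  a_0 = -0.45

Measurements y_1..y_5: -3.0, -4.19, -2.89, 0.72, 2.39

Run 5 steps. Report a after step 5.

step 1: x_pred=-2.4084  r=-0.5916  x^+=-2.8491  v^+=-0.2106  a^+=-0.4790
step 2: x_pred=-3.4157  r=-0.7743  x^+=-3.9925  v^+=-0.8036  a^+=-0.5170
step 3: x_pred=-5.2726  r=2.3826  x^+=-3.4976  v^+=-1.2883  a^+=-0.4001
step 4: x_pred=-5.2612  r=5.9812  x^+=-0.8052  v^+=-1.4637  a^+=-0.1068
step 5: x_pred=-2.5749  r=4.9649  x^+=1.1239  v^+=-1.3479  a^+=0.1368

a_post = 0.1368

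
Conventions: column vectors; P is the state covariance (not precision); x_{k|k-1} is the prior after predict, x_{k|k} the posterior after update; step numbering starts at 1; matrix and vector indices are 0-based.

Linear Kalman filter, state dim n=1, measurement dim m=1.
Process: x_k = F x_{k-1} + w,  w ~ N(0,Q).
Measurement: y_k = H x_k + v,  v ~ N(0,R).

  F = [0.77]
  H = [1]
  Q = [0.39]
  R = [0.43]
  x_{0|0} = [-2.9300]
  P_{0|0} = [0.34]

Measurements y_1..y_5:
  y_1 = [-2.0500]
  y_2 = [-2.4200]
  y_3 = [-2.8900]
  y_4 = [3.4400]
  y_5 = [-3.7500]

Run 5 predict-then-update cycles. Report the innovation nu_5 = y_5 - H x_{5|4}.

step 1: x^-=[-2.2561]  P^-=[0.5916]  S=[1.0216]  K=[0.5791]  nu=[0.2061]  x^+=[-2.1368]  P^+=[0.2490]
step 2: x^-=[-1.6453]  P^-=[0.5376]  S=[0.9676]  K=[0.5556]  nu=[-0.7747]  x^+=[-2.0757]  P^+=[0.2389]
step 3: x^-=[-1.5983]  P^-=[0.5317]  S=[0.9617]  K=[0.5529]  nu=[-1.2917]  x^+=[-2.3124]  P^+=[0.2377]
step 4: x^-=[-1.7806]  P^-=[0.5309]  S=[0.9609]  K=[0.5525]  nu=[5.2206]  x^+=[1.1039]  P^+=[0.2376]
step 5: x^-=[0.8500]  P^-=[0.5309]  S=[0.9609]  K=[0.5525]  nu=[-4.6000]  x^+=[-1.6914]  P^+=[0.2376]

innov = [-4.6000]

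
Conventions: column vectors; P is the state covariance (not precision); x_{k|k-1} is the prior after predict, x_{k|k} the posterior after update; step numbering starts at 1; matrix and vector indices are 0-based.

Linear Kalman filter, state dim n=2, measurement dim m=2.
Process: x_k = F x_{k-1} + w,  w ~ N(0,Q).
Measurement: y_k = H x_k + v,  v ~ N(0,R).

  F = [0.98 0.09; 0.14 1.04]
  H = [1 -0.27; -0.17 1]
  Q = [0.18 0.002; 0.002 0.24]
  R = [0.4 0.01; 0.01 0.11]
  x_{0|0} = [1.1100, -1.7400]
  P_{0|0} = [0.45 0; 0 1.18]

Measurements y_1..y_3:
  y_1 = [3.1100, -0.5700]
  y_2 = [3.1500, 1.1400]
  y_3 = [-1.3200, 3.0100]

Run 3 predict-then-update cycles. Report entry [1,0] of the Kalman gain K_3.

step 1: x^-=[0.9312, -1.6542]  P^-=[0.6217 0.1742; 0.1742 1.5251]  S=[1.0389 -0.3253; -0.3253 1.5939]  K=[0.6054 0.1665; 0.0695 0.9525]  nu=[1.7322, 1.2425]  x^+=[2.1867, -0.3503]  P^+=[0.2624 0.0690; 0.0690 0.1172]
step 2: x^-=[2.1114, -0.0582]  P^-=[0.4452 0.1202; 0.1202 0.3920]  S=[0.8089 -0.0458; -0.0458 0.4740]  K=[0.5184 0.1440; 0.0625 0.7899]  nu=[1.0229, 1.5571]  x^+=[2.8659, 1.2357]  P^+=[0.2248 0.0592; 0.0592 0.0976]
step 3: x^-=[2.9198, 1.6864]  P^-=[0.4071 0.1031; 0.1031 0.3672]  S=[0.7782 -0.0505; -0.0505 0.4539]  K=[0.4958 0.1298; 0.0555 0.7765]  nu=[-3.7844, 1.8200]  x^+=[1.2797, 2.8896]  P^+=[0.2147 0.0557; 0.0557 0.0954]

K[1,0] = 0.0555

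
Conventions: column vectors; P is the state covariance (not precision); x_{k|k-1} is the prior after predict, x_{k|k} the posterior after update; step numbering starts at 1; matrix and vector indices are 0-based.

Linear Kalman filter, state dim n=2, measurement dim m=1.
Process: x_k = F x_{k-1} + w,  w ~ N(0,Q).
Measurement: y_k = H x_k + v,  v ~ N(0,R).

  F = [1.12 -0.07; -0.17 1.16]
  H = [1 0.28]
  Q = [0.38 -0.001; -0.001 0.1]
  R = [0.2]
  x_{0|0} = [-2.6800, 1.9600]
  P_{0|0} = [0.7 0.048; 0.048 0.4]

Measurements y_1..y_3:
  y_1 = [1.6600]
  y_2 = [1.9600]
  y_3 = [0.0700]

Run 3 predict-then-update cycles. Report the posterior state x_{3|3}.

step 1: x^-=[-3.1388, 2.7292]  P^-=[1.2525 -0.1038; -0.1038 0.6395]  S=[1.4445]  K=[0.8470; 0.0521]  nu=[4.0346]  x^+=[0.2784, 2.9394]  P^+=[0.2163 -0.1676; -0.1676 0.6356]
step 2: x^-=[0.1060, 3.3623]  P^-=[0.6807 -0.3135; -0.3135 1.0276]  S=[0.7857]  K=[0.7546; -0.0328]  nu=[0.9125]  x^+=[0.7946, 3.3324]  P^+=[0.2333 -0.2941; -0.2941 1.0268]
step 3: x^-=[0.6567, 3.7305]  P^-=[0.7237 -0.5143; -0.5143 1.6044]  S=[0.7615]  K=[0.7613; -0.0855]  nu=[-1.6313]  x^+=[-0.5852, 3.8700]  P^+=[0.2824 -0.4648; -0.4648 1.5988]

x_post = [-0.5852, 3.8700]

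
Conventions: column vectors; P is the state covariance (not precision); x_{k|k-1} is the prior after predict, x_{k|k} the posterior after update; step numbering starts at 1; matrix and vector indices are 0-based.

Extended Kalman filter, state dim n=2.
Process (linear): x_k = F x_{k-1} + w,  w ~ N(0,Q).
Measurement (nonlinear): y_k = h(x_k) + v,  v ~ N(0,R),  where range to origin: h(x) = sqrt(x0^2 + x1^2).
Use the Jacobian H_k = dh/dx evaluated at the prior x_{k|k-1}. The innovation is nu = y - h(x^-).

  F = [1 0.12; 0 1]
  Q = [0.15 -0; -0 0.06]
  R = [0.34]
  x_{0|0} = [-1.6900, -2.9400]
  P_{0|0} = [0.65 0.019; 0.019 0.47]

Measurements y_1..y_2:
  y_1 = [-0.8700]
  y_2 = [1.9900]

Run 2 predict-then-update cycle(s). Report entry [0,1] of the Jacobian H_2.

step 1: x^-=[-2.0428, -2.9400]  P^-=[0.8113 0.0754; 0.0754 0.5300]  H_jac=[-0.5706 -0.8212]  S=[1.0323]  K=[-0.5085; -0.4633]  nu=[-4.4500]  x^+=[0.2199, -0.8782]  P^+=[0.5444 -0.1678; -0.1678 0.3084]
step 2: x^-=[0.1145, -0.8782]  P^-=[0.6586 -0.1308; -0.1308 0.3684]  H_jac=[0.1293 -0.9916]  S=[0.7468]  K=[0.2877; -0.5118]  nu=[1.1044]  x^+=[0.4322, -1.4434]  P^+=[0.5968 -0.0208; -0.0208 0.1728]

H_jac[0,1] = -0.9916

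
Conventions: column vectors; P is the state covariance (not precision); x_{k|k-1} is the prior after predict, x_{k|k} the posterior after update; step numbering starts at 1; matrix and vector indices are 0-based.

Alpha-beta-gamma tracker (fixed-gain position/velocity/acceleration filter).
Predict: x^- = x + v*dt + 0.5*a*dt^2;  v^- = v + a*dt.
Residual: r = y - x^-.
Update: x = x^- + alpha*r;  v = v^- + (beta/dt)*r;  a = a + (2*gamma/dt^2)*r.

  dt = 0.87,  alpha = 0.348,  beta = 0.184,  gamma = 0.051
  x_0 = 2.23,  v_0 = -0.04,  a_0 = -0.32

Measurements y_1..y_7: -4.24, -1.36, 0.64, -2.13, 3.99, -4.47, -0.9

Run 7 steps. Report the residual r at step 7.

step 1: x_pred=2.0741  r=-6.3141  x^+=-0.1232  v^+=-1.6538  a^+=-1.1709
step 2: x_pred=-2.0051  r=0.6451  x^+=-1.7806  v^+=-2.5360  a^+=-1.0840
step 3: x_pred=-4.3972  r=5.0372  x^+=-2.6442  v^+=-2.4137  a^+=-0.4051
step 4: x_pred=-4.8975  r=2.7675  x^+=-3.9344  v^+=-2.1809  a^+=-0.0322
step 5: x_pred=-5.8440  r=9.8340  x^+=-2.4217  v^+=-0.1291  a^+=1.2930
step 6: x_pred=-2.0447  r=-2.4253  x^+=-2.8887  v^+=0.4829  a^+=0.9662
step 7: x_pred=-2.1029  r=1.2029  x^+=-1.6843  v^+=1.5779  a^+=1.1283

resid = 1.2029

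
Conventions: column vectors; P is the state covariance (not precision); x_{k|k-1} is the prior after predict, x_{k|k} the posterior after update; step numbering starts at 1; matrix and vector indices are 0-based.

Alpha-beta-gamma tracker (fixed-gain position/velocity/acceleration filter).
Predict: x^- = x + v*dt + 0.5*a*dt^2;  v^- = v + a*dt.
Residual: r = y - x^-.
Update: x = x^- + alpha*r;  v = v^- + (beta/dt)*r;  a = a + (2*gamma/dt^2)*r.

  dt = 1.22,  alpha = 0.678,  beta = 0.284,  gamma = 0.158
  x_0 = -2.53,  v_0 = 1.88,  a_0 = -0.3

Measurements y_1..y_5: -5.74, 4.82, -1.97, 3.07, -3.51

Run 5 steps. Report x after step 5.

step 1: x_pred=-0.4597  r=-5.2803  x^+=-4.0397  v^+=0.2848  a^+=-1.4211
step 2: x_pred=-4.7498  r=9.5698  x^+=1.7385  v^+=0.7788  a^+=0.6107
step 3: x_pred=3.1432  r=-5.1132  x^+=-0.3236  v^+=0.3336  a^+=-0.4749
step 4: x_pred=-0.2700  r=3.3400  x^+=1.9945  v^+=0.5318  a^+=0.2342
step 5: x_pred=2.8176  r=-6.3276  x^+=-1.4725  v^+=-0.6555  a^+=-1.1092

x_post = -1.4725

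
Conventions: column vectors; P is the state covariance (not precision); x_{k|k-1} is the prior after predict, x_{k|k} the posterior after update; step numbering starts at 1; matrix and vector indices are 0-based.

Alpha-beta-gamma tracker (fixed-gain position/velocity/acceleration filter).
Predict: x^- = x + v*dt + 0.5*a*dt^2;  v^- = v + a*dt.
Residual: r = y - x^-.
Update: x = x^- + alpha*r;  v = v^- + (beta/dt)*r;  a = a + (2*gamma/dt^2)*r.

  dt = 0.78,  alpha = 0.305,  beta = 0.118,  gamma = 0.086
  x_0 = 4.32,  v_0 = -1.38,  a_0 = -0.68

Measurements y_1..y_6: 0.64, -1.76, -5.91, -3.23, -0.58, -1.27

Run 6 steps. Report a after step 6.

step 1: x_pred=3.0367  r=-2.3967  x^+=2.3057  v^+=-2.2730  a^+=-1.3576
step 2: x_pred=0.1198  r=-1.8798  x^+=-0.4535  v^+=-3.6163  a^+=-1.8890
step 3: x_pred=-3.8489  r=-2.0611  x^+=-4.4775  v^+=-5.4015  a^+=-2.4717
step 4: x_pred=-9.4426  r=6.2126  x^+=-7.5478  v^+=-6.3896  a^+=-0.7154
step 5: x_pred=-12.7493  r=12.1693  x^+=-9.0377  v^+=-5.1066  a^+=2.7250
step 6: x_pred=-12.1919  r=10.9219  x^+=-8.8607  v^+=-1.3288  a^+=5.8127

a_post = 5.8127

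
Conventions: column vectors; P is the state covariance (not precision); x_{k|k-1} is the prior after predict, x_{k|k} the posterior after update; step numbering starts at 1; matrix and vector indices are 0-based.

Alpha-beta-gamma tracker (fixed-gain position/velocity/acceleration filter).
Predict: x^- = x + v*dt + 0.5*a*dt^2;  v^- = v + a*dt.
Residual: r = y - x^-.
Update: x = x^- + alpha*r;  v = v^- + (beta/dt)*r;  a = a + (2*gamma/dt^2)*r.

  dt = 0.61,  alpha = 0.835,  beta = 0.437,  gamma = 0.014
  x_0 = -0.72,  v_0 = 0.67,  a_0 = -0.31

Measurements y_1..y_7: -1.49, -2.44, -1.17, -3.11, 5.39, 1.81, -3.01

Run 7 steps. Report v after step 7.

step 1: x_pred=-0.3690  r=-1.1210  x^+=-1.3050  v^+=-0.3222  a^+=-0.3944
step 2: x_pred=-1.5749  r=-0.8651  x^+=-2.2973  v^+=-1.1825  a^+=-0.4595
step 3: x_pred=-3.1041  r=1.9341  x^+=-1.4891  v^+=-0.0772  a^+=-0.3139
step 4: x_pred=-1.5946  r=-1.5154  x^+=-2.8600  v^+=-1.3543  a^+=-0.4279
step 5: x_pred=-3.7657  r=9.1557  x^+=3.8793  v^+=4.9437  a^+=0.2610
step 6: x_pred=6.9436  r=-5.1336  x^+=2.6570  v^+=1.4253  a^+=-0.1253
step 7: x_pred=3.5032  r=-6.5132  x^+=-1.9353  v^+=-3.3171  a^+=-0.6154

v_post = -3.3171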